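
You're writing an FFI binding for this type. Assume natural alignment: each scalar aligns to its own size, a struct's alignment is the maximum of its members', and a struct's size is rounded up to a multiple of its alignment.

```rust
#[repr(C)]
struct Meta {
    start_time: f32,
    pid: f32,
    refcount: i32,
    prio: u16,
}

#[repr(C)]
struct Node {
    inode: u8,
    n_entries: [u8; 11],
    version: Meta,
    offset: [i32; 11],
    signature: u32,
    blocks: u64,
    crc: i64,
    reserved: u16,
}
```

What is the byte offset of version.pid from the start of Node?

16

Meta: @0: start_time [4B, align 4] → 4; @4: pid [4B, align 4] → 8; @8: refcount [4B, align 4] → 12; @12: prio [2B, align 2] → 14; +2 tail pad (align 4); size 16, align 4
@0: inode [1B, align 1] → 1
@1: n_entries [11B, align 1] → 12
@12: version [16B, align 4] → 28
within Meta: pid at 4
12 + 4 = 16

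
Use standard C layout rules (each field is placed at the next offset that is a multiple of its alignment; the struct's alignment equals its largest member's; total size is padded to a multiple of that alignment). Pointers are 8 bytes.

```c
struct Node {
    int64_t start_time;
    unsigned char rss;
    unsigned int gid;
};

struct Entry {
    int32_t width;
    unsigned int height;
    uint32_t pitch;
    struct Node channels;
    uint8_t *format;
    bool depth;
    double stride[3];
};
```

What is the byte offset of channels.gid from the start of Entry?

Node: start_time at 0 (size 8, align 8) → ends 8; rss at 8 (size 1, align 1) → ends 9; pad 3 to align 4 for gid; gid at 12 (size 4, align 4) → ends 16; total 16 bytes, alignment 8
width at 0 (size 4, align 4) → ends 4
height at 4 (size 4, align 4) → ends 8
pitch at 8 (size 4, align 4) → ends 12
pad 4 to align 8 for channels
channels at 16 (size 16, align 8) → ends 32
within Node: gid at 12
16 + 12 = 28

28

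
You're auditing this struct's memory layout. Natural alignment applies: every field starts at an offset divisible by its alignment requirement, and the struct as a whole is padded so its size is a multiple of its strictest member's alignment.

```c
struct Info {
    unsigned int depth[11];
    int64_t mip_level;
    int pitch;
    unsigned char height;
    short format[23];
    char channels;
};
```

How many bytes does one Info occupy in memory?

112

depth at 0 (size 44, align 4) → ends 44
pad 4 to align 8 for mip_level
mip_level at 48 (size 8, align 8) → ends 56
pitch at 56 (size 4, align 4) → ends 60
height at 60 (size 1, align 1) → ends 61
pad 1 to align 2 for format
format at 62 (size 46, align 2) → ends 108
channels at 108 (size 1, align 1) → ends 109
tail pad 3 to reach multiple of 8
total 112 bytes, alignment 8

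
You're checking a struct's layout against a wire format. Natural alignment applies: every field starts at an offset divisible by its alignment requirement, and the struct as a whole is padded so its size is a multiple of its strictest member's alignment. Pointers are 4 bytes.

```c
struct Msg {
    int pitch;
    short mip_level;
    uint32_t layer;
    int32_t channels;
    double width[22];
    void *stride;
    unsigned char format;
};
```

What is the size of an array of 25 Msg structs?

5000

0..4  pitch  (4B, 4-aligned)
4..6  mip_level  (2B, 2-aligned)
6..8  -- padding (2B)
8..12  layer  (4B, 4-aligned)
12..16  channels  (4B, 4-aligned)
16..192  width  (176B, 8-aligned)
192..196  stride  (4B, 4-aligned)
196..197  format  (1B, 1-aligned)
197..200  -- tail padding (3B)
sizeof = 200, alignof = 8
array of 25: 25 × 200 = 5000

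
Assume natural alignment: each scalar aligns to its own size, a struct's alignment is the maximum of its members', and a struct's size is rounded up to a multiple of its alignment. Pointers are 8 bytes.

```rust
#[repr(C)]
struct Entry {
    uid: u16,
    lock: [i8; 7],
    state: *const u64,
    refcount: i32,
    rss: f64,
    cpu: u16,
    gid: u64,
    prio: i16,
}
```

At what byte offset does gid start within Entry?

0..2  uid  (2B, 2-aligned)
2..9  lock  (7B, 1-aligned)
9..16  -- padding (7B)
16..24  state  (8B, 8-aligned)
24..28  refcount  (4B, 4-aligned)
28..32  -- padding (4B)
32..40  rss  (8B, 8-aligned)
40..42  cpu  (2B, 2-aligned)
42..48  -- padding (6B)
48..56  gid  (8B, 8-aligned)

48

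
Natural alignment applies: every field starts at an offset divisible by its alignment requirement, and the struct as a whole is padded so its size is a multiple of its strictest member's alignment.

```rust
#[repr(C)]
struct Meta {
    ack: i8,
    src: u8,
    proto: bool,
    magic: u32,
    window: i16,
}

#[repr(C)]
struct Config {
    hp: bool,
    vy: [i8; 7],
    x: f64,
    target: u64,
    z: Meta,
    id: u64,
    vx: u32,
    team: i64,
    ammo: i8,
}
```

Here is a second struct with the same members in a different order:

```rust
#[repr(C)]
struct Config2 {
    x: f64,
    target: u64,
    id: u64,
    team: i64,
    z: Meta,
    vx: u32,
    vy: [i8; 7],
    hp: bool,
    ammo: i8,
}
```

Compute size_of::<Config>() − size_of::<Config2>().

Meta: 0..1  ack  (1B, 1-aligned); 1..2  src  (1B, 1-aligned); 2..3  proto  (1B, 1-aligned); 3..4  -- padding (1B); 4..8  magic  (4B, 4-aligned); 8..10  window  (2B, 2-aligned); 10..12  -- tail padding (2B); sizeof = 12, alignof = 4
0..1  hp  (1B, 1-aligned)
1..8  vy  (7B, 1-aligned)
8..16  x  (8B, 8-aligned)
16..24  target  (8B, 8-aligned)
24..36  z  (12B, 4-aligned)
36..40  -- padding (4B)
40..48  id  (8B, 8-aligned)
48..52  vx  (4B, 4-aligned)
52..56  -- padding (4B)
56..64  team  (8B, 8-aligned)
64..65  ammo  (1B, 1-aligned)
65..72  -- tail padding (7B)
sizeof = 72, alignof = 8
— Config2 —
0..8  x  (8B, 8-aligned)
8..16  target  (8B, 8-aligned)
16..24  id  (8B, 8-aligned)
24..32  team  (8B, 8-aligned)
32..44  z  (12B, 4-aligned)
44..48  vx  (4B, 4-aligned)
48..55  vy  (7B, 1-aligned)
55..56  hp  (1B, 1-aligned)
56..57  ammo  (1B, 1-aligned)
57..64  -- tail padding (7B)
sizeof = 64, alignof = 8
72 − 64 = 8

8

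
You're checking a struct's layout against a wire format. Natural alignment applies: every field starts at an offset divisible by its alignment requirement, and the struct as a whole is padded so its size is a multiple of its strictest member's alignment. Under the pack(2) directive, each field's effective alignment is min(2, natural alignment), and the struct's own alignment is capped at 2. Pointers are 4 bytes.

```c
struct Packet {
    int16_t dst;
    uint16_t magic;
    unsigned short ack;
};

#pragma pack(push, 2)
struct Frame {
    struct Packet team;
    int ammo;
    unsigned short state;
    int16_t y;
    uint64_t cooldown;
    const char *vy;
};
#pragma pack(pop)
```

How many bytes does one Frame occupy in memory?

26

Packet: 0..2  dst  (2B, 2-aligned); 2..4  magic  (2B, 2-aligned); 4..6  ack  (2B, 2-aligned); sizeof = 6, alignof = 2
0..6  team  (6B, 2-aligned)
6..10  ammo  (4B, 2-aligned)
10..12  state  (2B, 2-aligned)
12..14  y  (2B, 2-aligned)
14..22  cooldown  (8B, 2-aligned)
22..26  vy  (4B, 2-aligned)
sizeof = 26, alignof = 2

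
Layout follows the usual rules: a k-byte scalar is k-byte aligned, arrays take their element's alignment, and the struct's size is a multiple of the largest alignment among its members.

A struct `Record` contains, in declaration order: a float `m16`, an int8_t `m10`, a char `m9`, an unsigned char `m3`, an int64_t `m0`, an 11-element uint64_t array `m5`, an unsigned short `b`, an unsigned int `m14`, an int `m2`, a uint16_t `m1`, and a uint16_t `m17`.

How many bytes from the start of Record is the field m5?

16

0..4  m16  (4B, 4-aligned)
4..5  m10  (1B, 1-aligned)
5..6  m9  (1B, 1-aligned)
6..7  m3  (1B, 1-aligned)
7..8  -- padding (1B)
8..16  m0  (8B, 8-aligned)
16..104  m5  (88B, 8-aligned)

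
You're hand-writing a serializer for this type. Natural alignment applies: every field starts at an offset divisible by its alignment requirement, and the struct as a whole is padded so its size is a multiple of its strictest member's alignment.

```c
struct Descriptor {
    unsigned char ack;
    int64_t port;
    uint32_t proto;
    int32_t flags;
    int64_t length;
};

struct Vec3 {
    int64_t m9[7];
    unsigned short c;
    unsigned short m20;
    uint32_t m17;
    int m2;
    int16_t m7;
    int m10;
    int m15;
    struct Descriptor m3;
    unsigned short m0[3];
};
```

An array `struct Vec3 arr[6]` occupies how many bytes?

Descriptor: 0..1  ack  (1B, 1-aligned); 1..8  -- padding (7B); 8..16  port  (8B, 8-aligned); 16..20  proto  (4B, 4-aligned); 20..24  flags  (4B, 4-aligned); 24..32  length  (8B, 8-aligned); sizeof = 32, alignof = 8
0..56  m9  (56B, 8-aligned)
56..58  c  (2B, 2-aligned)
58..60  m20  (2B, 2-aligned)
60..64  m17  (4B, 4-aligned)
64..68  m2  (4B, 4-aligned)
68..70  m7  (2B, 2-aligned)
70..72  -- padding (2B)
72..76  m10  (4B, 4-aligned)
76..80  m15  (4B, 4-aligned)
80..112  m3  (32B, 8-aligned)
112..118  m0  (6B, 2-aligned)
118..120  -- tail padding (2B)
sizeof = 120, alignof = 8
array of 6: 6 × 120 = 720

720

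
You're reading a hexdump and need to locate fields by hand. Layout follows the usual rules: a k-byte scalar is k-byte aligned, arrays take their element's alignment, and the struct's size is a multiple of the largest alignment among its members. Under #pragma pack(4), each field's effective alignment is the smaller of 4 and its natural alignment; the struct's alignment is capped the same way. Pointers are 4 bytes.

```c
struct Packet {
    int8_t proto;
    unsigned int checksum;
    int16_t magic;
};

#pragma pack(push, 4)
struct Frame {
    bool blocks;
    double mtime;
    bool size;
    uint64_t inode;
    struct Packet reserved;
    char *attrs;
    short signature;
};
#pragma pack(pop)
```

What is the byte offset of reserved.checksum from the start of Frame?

28

Packet: proto at 0 (size 1, align 1) → ends 1; pad 3 to align 4 for checksum; checksum at 4 (size 4, align 4) → ends 8; magic at 8 (size 2, align 2) → ends 10; tail pad 2 to reach multiple of 4; total 12 bytes, alignment 4
blocks at 0 (size 1, align 1) → ends 1
pad 3 to align 4 for mtime
mtime at 4 (size 8, align 4) → ends 12
size at 12 (size 1, align 1) → ends 13
pad 3 to align 4 for inode
inode at 16 (size 8, align 4) → ends 24
reserved at 24 (size 12, align 4) → ends 36
within Packet: checksum at 4
24 + 4 = 28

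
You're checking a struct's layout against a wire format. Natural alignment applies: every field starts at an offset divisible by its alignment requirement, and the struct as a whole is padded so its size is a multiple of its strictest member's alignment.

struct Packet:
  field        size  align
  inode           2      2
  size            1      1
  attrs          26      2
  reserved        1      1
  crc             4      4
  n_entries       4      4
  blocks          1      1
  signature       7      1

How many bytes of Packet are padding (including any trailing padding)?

inode at 0 (size 2, align 2) → ends 2
size at 2 (size 1, align 1) → ends 3
pad 1 to align 2 for attrs
attrs at 4 (size 26, align 2) → ends 30
reserved at 30 (size 1, align 1) → ends 31
pad 1 to align 4 for crc
crc at 32 (size 4, align 4) → ends 36
n_entries at 36 (size 4, align 4) → ends 40
blocks at 40 (size 1, align 1) → ends 41
signature at 41 (size 7, align 1) → ends 48
total 48 bytes, alignment 4
data bytes 46, size 48 → padding 2

2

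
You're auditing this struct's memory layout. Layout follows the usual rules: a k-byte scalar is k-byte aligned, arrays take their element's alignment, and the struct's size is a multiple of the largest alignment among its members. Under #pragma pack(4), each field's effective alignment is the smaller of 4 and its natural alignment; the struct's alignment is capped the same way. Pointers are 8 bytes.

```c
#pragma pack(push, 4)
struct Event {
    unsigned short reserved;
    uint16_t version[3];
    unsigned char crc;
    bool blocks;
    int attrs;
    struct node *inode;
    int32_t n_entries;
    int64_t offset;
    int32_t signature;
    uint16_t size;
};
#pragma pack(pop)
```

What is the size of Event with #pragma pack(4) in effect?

reserved at 0 (size 2, align 2) → ends 2
version at 2 (size 6, align 2) → ends 8
crc at 8 (size 1, align 1) → ends 9
blocks at 9 (size 1, align 1) → ends 10
pad 2 to align 4 for attrs
attrs at 12 (size 4, align 4) → ends 16
inode at 16 (size 8, align 4) → ends 24
n_entries at 24 (size 4, align 4) → ends 28
offset at 28 (size 8, align 4) → ends 36
signature at 36 (size 4, align 4) → ends 40
size at 40 (size 2, align 2) → ends 42
tail pad 2 to reach multiple of 4
total 44 bytes, alignment 4

44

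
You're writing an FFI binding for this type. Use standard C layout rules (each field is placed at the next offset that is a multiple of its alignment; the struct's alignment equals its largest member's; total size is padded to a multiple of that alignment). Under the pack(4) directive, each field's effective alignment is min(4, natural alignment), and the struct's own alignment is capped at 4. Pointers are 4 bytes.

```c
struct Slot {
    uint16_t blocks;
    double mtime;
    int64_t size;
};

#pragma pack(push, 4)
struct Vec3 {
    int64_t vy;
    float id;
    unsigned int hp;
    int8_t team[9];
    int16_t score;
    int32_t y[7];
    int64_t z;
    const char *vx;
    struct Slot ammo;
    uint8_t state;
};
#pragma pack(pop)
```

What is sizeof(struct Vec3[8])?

Slot: blocks at 0 (size 2, align 2) → ends 2; pad 6 to align 8 for mtime; mtime at 8 (size 8, align 8) → ends 16; size at 16 (size 8, align 8) → ends 24; total 24 bytes, alignment 8
vy at 0 (size 8, align 4) → ends 8
id at 8 (size 4, align 4) → ends 12
hp at 12 (size 4, align 4) → ends 16
team at 16 (size 9, align 1) → ends 25
pad 1 to align 2 for score
score at 26 (size 2, align 2) → ends 28
y at 28 (size 28, align 4) → ends 56
z at 56 (size 8, align 4) → ends 64
vx at 64 (size 4, align 4) → ends 68
ammo at 68 (size 24, align 4) → ends 92
state at 92 (size 1, align 1) → ends 93
tail pad 3 to reach multiple of 4
total 96 bytes, alignment 4
array of 8: 8 × 96 = 768

768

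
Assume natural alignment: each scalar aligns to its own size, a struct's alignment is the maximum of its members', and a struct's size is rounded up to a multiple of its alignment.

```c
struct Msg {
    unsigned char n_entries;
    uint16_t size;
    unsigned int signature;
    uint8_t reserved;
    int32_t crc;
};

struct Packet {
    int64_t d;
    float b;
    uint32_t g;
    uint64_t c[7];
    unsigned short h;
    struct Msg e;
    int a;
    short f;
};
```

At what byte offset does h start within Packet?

72

Msg: n_entries at 0 (size 1, align 1) → ends 1; pad 1 to align 2 for size; size at 2 (size 2, align 2) → ends 4; signature at 4 (size 4, align 4) → ends 8; reserved at 8 (size 1, align 1) → ends 9; pad 3 to align 4 for crc; crc at 12 (size 4, align 4) → ends 16; total 16 bytes, alignment 4
d at 0 (size 8, align 8) → ends 8
b at 8 (size 4, align 4) → ends 12
g at 12 (size 4, align 4) → ends 16
c at 16 (size 56, align 8) → ends 72
h at 72 (size 2, align 2) → ends 74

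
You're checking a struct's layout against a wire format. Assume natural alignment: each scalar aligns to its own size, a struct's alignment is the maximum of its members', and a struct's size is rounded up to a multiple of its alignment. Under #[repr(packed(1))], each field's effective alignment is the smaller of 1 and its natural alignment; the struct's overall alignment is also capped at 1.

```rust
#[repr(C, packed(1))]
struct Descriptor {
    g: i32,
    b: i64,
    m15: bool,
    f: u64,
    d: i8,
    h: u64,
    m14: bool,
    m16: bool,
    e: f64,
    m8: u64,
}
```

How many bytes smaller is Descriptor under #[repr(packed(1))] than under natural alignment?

24

natural layout:
  0..4  g  (4B, 4-aligned)
  4..8  -- padding (4B)
  8..16  b  (8B, 8-aligned)
  16..17  m15  (1B, 1-aligned)
  17..24  -- padding (7B)
  24..32  f  (8B, 8-aligned)
  32..33  d  (1B, 1-aligned)
  33..40  -- padding (7B)
  40..48  h  (8B, 8-aligned)
  48..49  m14  (1B, 1-aligned)
  49..50  m16  (1B, 1-aligned)
  50..56  -- padding (6B)
  56..64  e  (8B, 8-aligned)
  64..72  m8  (8B, 8-aligned)
  sizeof = 72, alignof = 8
packed(1) layout:
  0..4  g  (4B, 1-aligned)
  4..12  b  (8B, 1-aligned)
  12..13  m15  (1B, 1-aligned)
  13..21  f  (8B, 1-aligned)
  21..22  d  (1B, 1-aligned)
  22..30  h  (8B, 1-aligned)
  30..31  m14  (1B, 1-aligned)
  31..32  m16  (1B, 1-aligned)
  32..40  e  (8B, 1-aligned)
  40..48  m8  (8B, 1-aligned)
  sizeof = 48, alignof = 1
72 − 48 = 24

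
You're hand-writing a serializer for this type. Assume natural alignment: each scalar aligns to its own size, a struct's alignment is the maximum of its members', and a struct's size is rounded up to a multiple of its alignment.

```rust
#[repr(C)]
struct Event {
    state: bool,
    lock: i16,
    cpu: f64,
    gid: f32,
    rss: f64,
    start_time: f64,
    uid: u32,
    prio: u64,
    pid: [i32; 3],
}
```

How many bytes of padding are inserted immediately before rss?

state at 0 (size 1, align 1) → ends 1
pad 1 to align 2 for lock
lock at 2 (size 2, align 2) → ends 4
pad 4 to align 8 for cpu
cpu at 8 (size 8, align 8) → ends 16
gid at 16 (size 4, align 4) → ends 20
pad 4 to align 8 for rss
rss at 24 (size 8, align 8) → ends 32

4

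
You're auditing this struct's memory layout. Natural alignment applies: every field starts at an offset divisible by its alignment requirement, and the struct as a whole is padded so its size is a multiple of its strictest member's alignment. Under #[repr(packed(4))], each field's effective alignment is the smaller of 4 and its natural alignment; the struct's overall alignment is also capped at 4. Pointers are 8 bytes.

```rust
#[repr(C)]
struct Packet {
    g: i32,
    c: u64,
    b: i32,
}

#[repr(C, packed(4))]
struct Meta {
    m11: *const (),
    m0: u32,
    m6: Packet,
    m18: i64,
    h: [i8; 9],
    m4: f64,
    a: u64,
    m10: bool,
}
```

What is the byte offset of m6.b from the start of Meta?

Packet: @0: g [4B, align 4] → 4; +4 pad (align 8); @8: c [8B, align 8] → 16; @16: b [4B, align 4] → 20; +4 tail pad (align 8); size 24, align 8
@0: m11 [8B, align 4] → 8
@8: m0 [4B, align 4] → 12
@12: m6 [24B, align 4] → 36
within Packet: b at 16
12 + 16 = 28

28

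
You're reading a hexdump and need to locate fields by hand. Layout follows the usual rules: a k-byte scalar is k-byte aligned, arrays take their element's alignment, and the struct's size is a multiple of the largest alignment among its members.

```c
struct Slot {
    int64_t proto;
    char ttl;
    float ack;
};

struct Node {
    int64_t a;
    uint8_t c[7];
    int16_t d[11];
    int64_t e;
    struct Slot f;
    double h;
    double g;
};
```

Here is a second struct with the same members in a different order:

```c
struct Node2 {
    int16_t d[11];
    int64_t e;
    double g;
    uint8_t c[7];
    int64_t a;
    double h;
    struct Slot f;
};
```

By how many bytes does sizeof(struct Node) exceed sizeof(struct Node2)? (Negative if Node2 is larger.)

0

Slot: proto at 0 (size 8, align 8) → ends 8; ttl at 8 (size 1, align 1) → ends 9; pad 3 to align 4 for ack; ack at 12 (size 4, align 4) → ends 16; total 16 bytes, alignment 8
a at 0 (size 8, align 8) → ends 8
c at 8 (size 7, align 1) → ends 15
pad 1 to align 2 for d
d at 16 (size 22, align 2) → ends 38
pad 2 to align 8 for e
e at 40 (size 8, align 8) → ends 48
f at 48 (size 16, align 8) → ends 64
h at 64 (size 8, align 8) → ends 72
g at 72 (size 8, align 8) → ends 80
total 80 bytes, alignment 8
— Node2 —
d at 0 (size 22, align 2) → ends 22
pad 2 to align 8 for e
e at 24 (size 8, align 8) → ends 32
g at 32 (size 8, align 8) → ends 40
c at 40 (size 7, align 1) → ends 47
pad 1 to align 8 for a
a at 48 (size 8, align 8) → ends 56
h at 56 (size 8, align 8) → ends 64
f at 64 (size 16, align 8) → ends 80
total 80 bytes, alignment 8
80 − 80 = 0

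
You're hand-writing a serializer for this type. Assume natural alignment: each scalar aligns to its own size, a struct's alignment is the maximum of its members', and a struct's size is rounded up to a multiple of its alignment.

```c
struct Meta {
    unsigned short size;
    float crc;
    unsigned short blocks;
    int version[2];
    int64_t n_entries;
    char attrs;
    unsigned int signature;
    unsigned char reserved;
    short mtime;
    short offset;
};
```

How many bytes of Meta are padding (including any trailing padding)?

14

@0: size [2B, align 2] → 2
+2 pad (align 4)
@4: crc [4B, align 4] → 8
@8: blocks [2B, align 2] → 10
+2 pad (align 4)
@12: version [8B, align 4] → 20
+4 pad (align 8)
@24: n_entries [8B, align 8] → 32
@32: attrs [1B, align 1] → 33
+3 pad (align 4)
@36: signature [4B, align 4] → 40
@40: reserved [1B, align 1] → 41
+1 pad (align 2)
@42: mtime [2B, align 2] → 44
@44: offset [2B, align 2] → 46
+2 tail pad (align 8)
size 48, align 8
data bytes 34, size 48 → padding 14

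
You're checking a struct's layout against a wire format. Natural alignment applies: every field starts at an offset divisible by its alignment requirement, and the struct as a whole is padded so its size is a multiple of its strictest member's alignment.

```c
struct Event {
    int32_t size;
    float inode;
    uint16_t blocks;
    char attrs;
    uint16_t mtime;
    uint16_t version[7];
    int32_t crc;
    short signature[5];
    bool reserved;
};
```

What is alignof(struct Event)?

4

member alignments: size=4, inode=4, blocks=2, attrs=1, mtime=2, version=2, crc=4, signature=2, reserved=1
max = 4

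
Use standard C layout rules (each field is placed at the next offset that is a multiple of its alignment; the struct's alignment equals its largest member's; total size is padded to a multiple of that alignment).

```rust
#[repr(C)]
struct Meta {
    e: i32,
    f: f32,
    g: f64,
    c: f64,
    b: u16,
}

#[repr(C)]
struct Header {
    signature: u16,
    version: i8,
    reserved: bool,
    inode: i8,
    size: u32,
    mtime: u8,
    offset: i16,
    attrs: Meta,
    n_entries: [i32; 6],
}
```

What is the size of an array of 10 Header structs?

Meta: e at 0 (size 4, align 4) → ends 4; f at 4 (size 4, align 4) → ends 8; g at 8 (size 8, align 8) → ends 16; c at 16 (size 8, align 8) → ends 24; b at 24 (size 2, align 2) → ends 26; tail pad 6 to reach multiple of 8; total 32 bytes, alignment 8
signature at 0 (size 2, align 2) → ends 2
version at 2 (size 1, align 1) → ends 3
reserved at 3 (size 1, align 1) → ends 4
inode at 4 (size 1, align 1) → ends 5
pad 3 to align 4 for size
size at 8 (size 4, align 4) → ends 12
mtime at 12 (size 1, align 1) → ends 13
pad 1 to align 2 for offset
offset at 14 (size 2, align 2) → ends 16
attrs at 16 (size 32, align 8) → ends 48
n_entries at 48 (size 24, align 4) → ends 72
total 72 bytes, alignment 8
array of 10: 10 × 72 = 720

720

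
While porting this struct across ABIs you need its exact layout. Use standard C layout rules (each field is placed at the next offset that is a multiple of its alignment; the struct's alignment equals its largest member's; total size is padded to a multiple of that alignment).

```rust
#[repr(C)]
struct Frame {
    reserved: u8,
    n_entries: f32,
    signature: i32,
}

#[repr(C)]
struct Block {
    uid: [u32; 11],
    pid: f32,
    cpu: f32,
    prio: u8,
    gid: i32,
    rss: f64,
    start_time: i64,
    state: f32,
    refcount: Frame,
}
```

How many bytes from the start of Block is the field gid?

56

Frame: 0..1  reserved  (1B, 1-aligned); 1..4  -- padding (3B); 4..8  n_entries  (4B, 4-aligned); 8..12  signature  (4B, 4-aligned); sizeof = 12, alignof = 4
0..44  uid  (44B, 4-aligned)
44..48  pid  (4B, 4-aligned)
48..52  cpu  (4B, 4-aligned)
52..53  prio  (1B, 1-aligned)
53..56  -- padding (3B)
56..60  gid  (4B, 4-aligned)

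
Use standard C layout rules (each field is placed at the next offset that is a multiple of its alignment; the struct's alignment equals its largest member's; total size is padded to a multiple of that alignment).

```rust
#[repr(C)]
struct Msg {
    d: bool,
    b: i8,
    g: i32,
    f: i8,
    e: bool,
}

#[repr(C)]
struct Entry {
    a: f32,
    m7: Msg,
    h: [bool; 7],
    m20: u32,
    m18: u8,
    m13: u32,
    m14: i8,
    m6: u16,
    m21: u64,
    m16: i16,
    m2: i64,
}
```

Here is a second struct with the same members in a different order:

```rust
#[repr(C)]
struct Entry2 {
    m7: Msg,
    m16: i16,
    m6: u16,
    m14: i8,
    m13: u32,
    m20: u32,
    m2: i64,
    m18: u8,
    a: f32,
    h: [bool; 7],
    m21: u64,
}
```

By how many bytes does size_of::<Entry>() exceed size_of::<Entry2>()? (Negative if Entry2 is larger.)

0

Msg: d at 0 (size 1, align 1) → ends 1; b at 1 (size 1, align 1) → ends 2; pad 2 to align 4 for g; g at 4 (size 4, align 4) → ends 8; f at 8 (size 1, align 1) → ends 9; e at 9 (size 1, align 1) → ends 10; tail pad 2 to reach multiple of 4; total 12 bytes, alignment 4
a at 0 (size 4, align 4) → ends 4
m7 at 4 (size 12, align 4) → ends 16
h at 16 (size 7, align 1) → ends 23
pad 1 to align 4 for m20
m20 at 24 (size 4, align 4) → ends 28
m18 at 28 (size 1, align 1) → ends 29
pad 3 to align 4 for m13
m13 at 32 (size 4, align 4) → ends 36
m14 at 36 (size 1, align 1) → ends 37
pad 1 to align 2 for m6
m6 at 38 (size 2, align 2) → ends 40
m21 at 40 (size 8, align 8) → ends 48
m16 at 48 (size 2, align 2) → ends 50
pad 6 to align 8 for m2
m2 at 56 (size 8, align 8) → ends 64
total 64 bytes, alignment 8
— Entry2 —
m7 at 0 (size 12, align 4) → ends 12
m16 at 12 (size 2, align 2) → ends 14
m6 at 14 (size 2, align 2) → ends 16
m14 at 16 (size 1, align 1) → ends 17
pad 3 to align 4 for m13
m13 at 20 (size 4, align 4) → ends 24
m20 at 24 (size 4, align 4) → ends 28
pad 4 to align 8 for m2
m2 at 32 (size 8, align 8) → ends 40
m18 at 40 (size 1, align 1) → ends 41
pad 3 to align 4 for a
a at 44 (size 4, align 4) → ends 48
h at 48 (size 7, align 1) → ends 55
pad 1 to align 8 for m21
m21 at 56 (size 8, align 8) → ends 64
total 64 bytes, alignment 8
64 − 64 = 0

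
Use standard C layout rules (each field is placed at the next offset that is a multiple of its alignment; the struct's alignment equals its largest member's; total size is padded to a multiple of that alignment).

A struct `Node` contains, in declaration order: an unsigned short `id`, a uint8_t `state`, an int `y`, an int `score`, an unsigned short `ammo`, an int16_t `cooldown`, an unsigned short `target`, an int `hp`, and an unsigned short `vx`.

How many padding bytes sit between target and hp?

0..2  id  (2B, 2-aligned)
2..3  state  (1B, 1-aligned)
3..4  -- padding (1B)
4..8  y  (4B, 4-aligned)
8..12  score  (4B, 4-aligned)
12..14  ammo  (2B, 2-aligned)
14..16  cooldown  (2B, 2-aligned)
16..18  target  (2B, 2-aligned)
18..20  -- padding (2B)
20..24  hp  (4B, 4-aligned)

2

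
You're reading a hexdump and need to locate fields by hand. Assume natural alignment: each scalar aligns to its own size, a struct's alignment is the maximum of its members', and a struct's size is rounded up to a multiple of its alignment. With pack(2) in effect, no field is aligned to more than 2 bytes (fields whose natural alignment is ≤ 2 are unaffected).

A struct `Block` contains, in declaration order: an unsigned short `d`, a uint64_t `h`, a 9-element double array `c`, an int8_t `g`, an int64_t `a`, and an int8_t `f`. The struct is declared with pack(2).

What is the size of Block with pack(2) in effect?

@0: d [2B, align 2] → 2
@2: h [8B, align 2] → 10
@10: c [72B, align 2] → 82
@82: g [1B, align 1] → 83
+1 pad (align 2)
@84: a [8B, align 2] → 92
@92: f [1B, align 1] → 93
+1 tail pad (align 2)
size 94, align 2

94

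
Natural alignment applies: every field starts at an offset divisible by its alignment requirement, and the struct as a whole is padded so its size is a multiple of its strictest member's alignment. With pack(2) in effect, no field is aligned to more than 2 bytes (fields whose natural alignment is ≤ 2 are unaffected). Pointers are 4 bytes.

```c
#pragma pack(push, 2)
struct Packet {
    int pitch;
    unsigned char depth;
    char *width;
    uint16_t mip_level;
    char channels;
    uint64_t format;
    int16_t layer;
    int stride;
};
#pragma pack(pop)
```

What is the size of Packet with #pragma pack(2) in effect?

28

@0: pitch [4B, align 2] → 4
@4: depth [1B, align 1] → 5
+1 pad (align 2)
@6: width [4B, align 2] → 10
@10: mip_level [2B, align 2] → 12
@12: channels [1B, align 1] → 13
+1 pad (align 2)
@14: format [8B, align 2] → 22
@22: layer [2B, align 2] → 24
@24: stride [4B, align 2] → 28
size 28, align 2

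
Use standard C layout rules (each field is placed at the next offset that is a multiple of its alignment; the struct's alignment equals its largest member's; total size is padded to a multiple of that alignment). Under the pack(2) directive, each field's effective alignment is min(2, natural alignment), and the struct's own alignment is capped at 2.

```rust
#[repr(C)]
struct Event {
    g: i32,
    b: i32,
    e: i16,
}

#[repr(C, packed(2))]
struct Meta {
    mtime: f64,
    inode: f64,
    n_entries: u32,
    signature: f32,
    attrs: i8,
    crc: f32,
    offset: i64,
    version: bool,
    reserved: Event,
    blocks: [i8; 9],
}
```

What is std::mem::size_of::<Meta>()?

Event: 0..4  g  (4B, 4-aligned); 4..8  b  (4B, 4-aligned); 8..10  e  (2B, 2-aligned); 10..12  -- tail padding (2B); sizeof = 12, alignof = 4
0..8  mtime  (8B, 2-aligned)
8..16  inode  (8B, 2-aligned)
16..20  n_entries  (4B, 2-aligned)
20..24  signature  (4B, 2-aligned)
24..25  attrs  (1B, 1-aligned)
25..26  -- padding (1B)
26..30  crc  (4B, 2-aligned)
30..38  offset  (8B, 2-aligned)
38..39  version  (1B, 1-aligned)
39..40  -- padding (1B)
40..52  reserved  (12B, 2-aligned)
52..61  blocks  (9B, 1-aligned)
61..62  -- tail padding (1B)
sizeof = 62, alignof = 2

62 bytes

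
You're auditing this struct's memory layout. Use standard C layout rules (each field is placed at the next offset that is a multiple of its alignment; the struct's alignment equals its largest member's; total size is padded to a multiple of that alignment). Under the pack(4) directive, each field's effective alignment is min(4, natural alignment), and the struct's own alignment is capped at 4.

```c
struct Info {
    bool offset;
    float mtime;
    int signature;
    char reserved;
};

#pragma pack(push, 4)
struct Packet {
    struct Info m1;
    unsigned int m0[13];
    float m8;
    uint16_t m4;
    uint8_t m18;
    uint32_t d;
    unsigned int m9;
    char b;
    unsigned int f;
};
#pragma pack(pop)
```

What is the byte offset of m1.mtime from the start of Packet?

Info: @0: offset [1B, align 1] → 1; +3 pad (align 4); @4: mtime [4B, align 4] → 8; @8: signature [4B, align 4] → 12; @12: reserved [1B, align 1] → 13; +3 tail pad (align 4); size 16, align 4
@0: m1 [16B, align 4] → 16
within Info: mtime at 4
0 + 4 = 4

4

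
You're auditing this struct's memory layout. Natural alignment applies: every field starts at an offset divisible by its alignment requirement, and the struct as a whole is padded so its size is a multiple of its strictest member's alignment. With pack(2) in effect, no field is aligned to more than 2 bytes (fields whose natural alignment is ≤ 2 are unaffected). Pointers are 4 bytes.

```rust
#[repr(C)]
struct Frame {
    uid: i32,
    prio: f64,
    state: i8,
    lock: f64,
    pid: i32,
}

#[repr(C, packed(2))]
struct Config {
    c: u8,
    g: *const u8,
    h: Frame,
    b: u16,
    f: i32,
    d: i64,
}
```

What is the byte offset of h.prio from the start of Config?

14

Frame: uid at 0 (size 4, align 4) → ends 4; pad 4 to align 8 for prio; prio at 8 (size 8, align 8) → ends 16; state at 16 (size 1, align 1) → ends 17; pad 7 to align 8 for lock; lock at 24 (size 8, align 8) → ends 32; pid at 32 (size 4, align 4) → ends 36; tail pad 4 to reach multiple of 8; total 40 bytes, alignment 8
c at 0 (size 1, align 1) → ends 1
pad 1 to align 2 for g
g at 2 (size 4, align 2) → ends 6
h at 6 (size 40, align 2) → ends 46
within Frame: prio at 8
6 + 8 = 14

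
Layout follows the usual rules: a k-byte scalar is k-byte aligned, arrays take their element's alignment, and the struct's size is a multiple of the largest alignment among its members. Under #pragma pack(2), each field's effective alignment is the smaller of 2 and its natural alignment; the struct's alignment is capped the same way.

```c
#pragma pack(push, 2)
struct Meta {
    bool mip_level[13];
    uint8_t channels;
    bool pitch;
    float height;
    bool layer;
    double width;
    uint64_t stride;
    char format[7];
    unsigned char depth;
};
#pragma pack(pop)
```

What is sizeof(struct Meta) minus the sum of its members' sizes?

2

0..13  mip_level  (13B, 1-aligned)
13..14  channels  (1B, 1-aligned)
14..15  pitch  (1B, 1-aligned)
15..16  -- padding (1B)
16..20  height  (4B, 2-aligned)
20..21  layer  (1B, 1-aligned)
21..22  -- padding (1B)
22..30  width  (8B, 2-aligned)
30..38  stride  (8B, 2-aligned)
38..45  format  (7B, 1-aligned)
45..46  depth  (1B, 1-aligned)
sizeof = 46, alignof = 2
data bytes 44, size 46 → padding 2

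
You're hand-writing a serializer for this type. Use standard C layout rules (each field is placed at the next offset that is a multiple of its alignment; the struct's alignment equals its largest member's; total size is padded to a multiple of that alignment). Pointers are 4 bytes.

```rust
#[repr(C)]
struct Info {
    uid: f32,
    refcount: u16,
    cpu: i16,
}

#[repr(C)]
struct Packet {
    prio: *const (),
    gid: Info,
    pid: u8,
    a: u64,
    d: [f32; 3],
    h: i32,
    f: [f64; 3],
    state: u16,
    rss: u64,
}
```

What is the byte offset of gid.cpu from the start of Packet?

10

Info: 0..4  uid  (4B, 4-aligned); 4..6  refcount  (2B, 2-aligned); 6..8  cpu  (2B, 2-aligned); sizeof = 8, alignof = 4
0..4  prio  (4B, 4-aligned)
4..12  gid  (8B, 4-aligned)
within Info: cpu at 6
4 + 6 = 10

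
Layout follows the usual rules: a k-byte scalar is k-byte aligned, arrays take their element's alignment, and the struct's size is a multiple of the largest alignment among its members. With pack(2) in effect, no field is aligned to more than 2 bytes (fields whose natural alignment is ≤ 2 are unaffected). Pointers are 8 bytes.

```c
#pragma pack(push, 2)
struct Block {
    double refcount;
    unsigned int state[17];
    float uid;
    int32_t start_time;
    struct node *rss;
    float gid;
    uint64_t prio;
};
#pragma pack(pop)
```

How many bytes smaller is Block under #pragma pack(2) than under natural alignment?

8

natural layout:
  0..8  refcount  (8B, 8-aligned)
  8..76  state  (68B, 4-aligned)
  76..80  uid  (4B, 4-aligned)
  80..84  start_time  (4B, 4-aligned)
  84..88  -- padding (4B)
  88..96  rss  (8B, 8-aligned)
  96..100  gid  (4B, 4-aligned)
  100..104  -- padding (4B)
  104..112  prio  (8B, 8-aligned)
  sizeof = 112, alignof = 8
packed(2) layout:
  0..8  refcount  (8B, 2-aligned)
  8..76  state  (68B, 2-aligned)
  76..80  uid  (4B, 2-aligned)
  80..84  start_time  (4B, 2-aligned)
  84..92  rss  (8B, 2-aligned)
  92..96  gid  (4B, 2-aligned)
  96..104  prio  (8B, 2-aligned)
  sizeof = 104, alignof = 2
112 − 104 = 8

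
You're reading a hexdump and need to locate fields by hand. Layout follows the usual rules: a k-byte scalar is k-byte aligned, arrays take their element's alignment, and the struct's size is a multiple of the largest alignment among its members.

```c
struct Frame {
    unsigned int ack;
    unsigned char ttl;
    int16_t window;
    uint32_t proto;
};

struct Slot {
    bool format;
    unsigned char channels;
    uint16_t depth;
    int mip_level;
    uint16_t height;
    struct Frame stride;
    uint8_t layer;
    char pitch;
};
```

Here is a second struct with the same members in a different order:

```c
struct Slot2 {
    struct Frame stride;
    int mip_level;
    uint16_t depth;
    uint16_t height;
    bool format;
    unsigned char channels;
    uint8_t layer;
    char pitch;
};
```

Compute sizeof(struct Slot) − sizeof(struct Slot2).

4

Frame: 0..4  ack  (4B, 4-aligned); 4..5  ttl  (1B, 1-aligned); 5..6  -- padding (1B); 6..8  window  (2B, 2-aligned); 8..12  proto  (4B, 4-aligned); sizeof = 12, alignof = 4
0..1  format  (1B, 1-aligned)
1..2  channels  (1B, 1-aligned)
2..4  depth  (2B, 2-aligned)
4..8  mip_level  (4B, 4-aligned)
8..10  height  (2B, 2-aligned)
10..12  -- padding (2B)
12..24  stride  (12B, 4-aligned)
24..25  layer  (1B, 1-aligned)
25..26  pitch  (1B, 1-aligned)
26..28  -- tail padding (2B)
sizeof = 28, alignof = 4
— Slot2 —
0..12  stride  (12B, 4-aligned)
12..16  mip_level  (4B, 4-aligned)
16..18  depth  (2B, 2-aligned)
18..20  height  (2B, 2-aligned)
20..21  format  (1B, 1-aligned)
21..22  channels  (1B, 1-aligned)
22..23  layer  (1B, 1-aligned)
23..24  pitch  (1B, 1-aligned)
sizeof = 24, alignof = 4
28 − 24 = 4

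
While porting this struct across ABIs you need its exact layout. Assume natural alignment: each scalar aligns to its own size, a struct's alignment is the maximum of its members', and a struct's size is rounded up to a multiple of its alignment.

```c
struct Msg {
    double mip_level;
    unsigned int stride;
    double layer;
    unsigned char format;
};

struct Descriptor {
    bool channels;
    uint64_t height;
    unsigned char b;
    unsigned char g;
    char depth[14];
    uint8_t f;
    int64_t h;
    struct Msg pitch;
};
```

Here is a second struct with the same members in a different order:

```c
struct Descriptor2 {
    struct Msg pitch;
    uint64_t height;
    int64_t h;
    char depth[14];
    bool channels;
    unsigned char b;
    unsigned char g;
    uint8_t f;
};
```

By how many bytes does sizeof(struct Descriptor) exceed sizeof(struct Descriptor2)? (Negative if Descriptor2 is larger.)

Msg: mip_level at 0 (size 8, align 8) → ends 8; stride at 8 (size 4, align 4) → ends 12; pad 4 to align 8 for layer; layer at 16 (size 8, align 8) → ends 24; format at 24 (size 1, align 1) → ends 25; tail pad 7 to reach multiple of 8; total 32 bytes, alignment 8
channels at 0 (size 1, align 1) → ends 1
pad 7 to align 8 for height
height at 8 (size 8, align 8) → ends 16
b at 16 (size 1, align 1) → ends 17
g at 17 (size 1, align 1) → ends 18
depth at 18 (size 14, align 1) → ends 32
f at 32 (size 1, align 1) → ends 33
pad 7 to align 8 for h
h at 40 (size 8, align 8) → ends 48
pitch at 48 (size 32, align 8) → ends 80
total 80 bytes, alignment 8
— Descriptor2 —
pitch at 0 (size 32, align 8) → ends 32
height at 32 (size 8, align 8) → ends 40
h at 40 (size 8, align 8) → ends 48
depth at 48 (size 14, align 1) → ends 62
channels at 62 (size 1, align 1) → ends 63
b at 63 (size 1, align 1) → ends 64
g at 64 (size 1, align 1) → ends 65
f at 65 (size 1, align 1) → ends 66
tail pad 6 to reach multiple of 8
total 72 bytes, alignment 8
80 − 72 = 8

8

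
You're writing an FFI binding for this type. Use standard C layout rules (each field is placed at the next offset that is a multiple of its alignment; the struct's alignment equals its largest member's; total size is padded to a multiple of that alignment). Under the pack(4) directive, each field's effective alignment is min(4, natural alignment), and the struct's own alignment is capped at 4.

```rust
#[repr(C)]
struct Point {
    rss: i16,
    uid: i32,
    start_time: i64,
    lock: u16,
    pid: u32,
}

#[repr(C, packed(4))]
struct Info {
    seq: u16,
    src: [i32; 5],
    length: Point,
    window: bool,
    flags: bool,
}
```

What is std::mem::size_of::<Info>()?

Point: @0: rss [2B, align 2] → 2; +2 pad (align 4); @4: uid [4B, align 4] → 8; @8: start_time [8B, align 8] → 16; @16: lock [2B, align 2] → 18; +2 pad (align 4); @20: pid [4B, align 4] → 24; size 24, align 8
@0: seq [2B, align 2] → 2
+2 pad (align 4)
@4: src [20B, align 4] → 24
@24: length [24B, align 4] → 48
@48: window [1B, align 1] → 49
@49: flags [1B, align 1] → 50
+2 tail pad (align 4)
size 52, align 4

52 bytes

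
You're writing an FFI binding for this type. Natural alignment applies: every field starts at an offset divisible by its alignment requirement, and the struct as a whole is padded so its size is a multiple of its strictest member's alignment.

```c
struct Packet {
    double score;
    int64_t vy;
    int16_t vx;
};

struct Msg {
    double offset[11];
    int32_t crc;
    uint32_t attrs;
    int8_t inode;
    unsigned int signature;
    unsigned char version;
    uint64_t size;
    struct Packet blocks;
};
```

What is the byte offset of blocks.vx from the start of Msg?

Packet: @0: score [8B, align 8] → 8; @8: vy [8B, align 8] → 16; @16: vx [2B, align 2] → 18; +6 tail pad (align 8); size 24, align 8
@0: offset [88B, align 8] → 88
@88: crc [4B, align 4] → 92
@92: attrs [4B, align 4] → 96
@96: inode [1B, align 1] → 97
+3 pad (align 4)
@100: signature [4B, align 4] → 104
@104: version [1B, align 1] → 105
+7 pad (align 8)
@112: size [8B, align 8] → 120
@120: blocks [24B, align 8] → 144
within Packet: vx at 16
120 + 16 = 136

136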